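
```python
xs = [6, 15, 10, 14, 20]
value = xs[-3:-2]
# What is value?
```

xs has length 5. The slice xs[-3:-2] selects indices [2] (2->10), giving [10].

[10]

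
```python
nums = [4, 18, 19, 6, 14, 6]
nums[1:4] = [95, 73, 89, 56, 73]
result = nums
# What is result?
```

nums starts as [4, 18, 19, 6, 14, 6] (length 6). The slice nums[1:4] covers indices [1, 2, 3] with values [18, 19, 6]. Replacing that slice with [95, 73, 89, 56, 73] (different length) produces [4, 95, 73, 89, 56, 73, 14, 6].

[4, 95, 73, 89, 56, 73, 14, 6]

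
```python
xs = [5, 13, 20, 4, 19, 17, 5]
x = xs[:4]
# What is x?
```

xs has length 7. The slice xs[:4] selects indices [0, 1, 2, 3] (0->5, 1->13, 2->20, 3->4), giving [5, 13, 20, 4].

[5, 13, 20, 4]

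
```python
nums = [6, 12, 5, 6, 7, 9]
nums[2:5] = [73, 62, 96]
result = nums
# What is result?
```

nums starts as [6, 12, 5, 6, 7, 9] (length 6). The slice nums[2:5] covers indices [2, 3, 4] with values [5, 6, 7]. Replacing that slice with [73, 62, 96] (same length) produces [6, 12, 73, 62, 96, 9].

[6, 12, 73, 62, 96, 9]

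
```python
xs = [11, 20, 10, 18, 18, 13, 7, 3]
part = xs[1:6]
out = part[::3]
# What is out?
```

xs has length 8. The slice xs[1:6] selects indices [1, 2, 3, 4, 5] (1->20, 2->10, 3->18, 4->18, 5->13), giving [20, 10, 18, 18, 13]. So part = [20, 10, 18, 18, 13]. part has length 5. The slice part[::3] selects indices [0, 3] (0->20, 3->18), giving [20, 18].

[20, 18]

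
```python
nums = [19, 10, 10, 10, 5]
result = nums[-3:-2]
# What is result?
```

nums has length 5. The slice nums[-3:-2] selects indices [2] (2->10), giving [10].

[10]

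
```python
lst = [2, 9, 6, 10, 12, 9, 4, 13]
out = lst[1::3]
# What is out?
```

lst has length 8. The slice lst[1::3] selects indices [1, 4, 7] (1->9, 4->12, 7->13), giving [9, 12, 13].

[9, 12, 13]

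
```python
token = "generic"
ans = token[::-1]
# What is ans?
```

token has length 7. The slice token[::-1] selects indices [6, 5, 4, 3, 2, 1, 0] (6->'c', 5->'i', 4->'r', 3->'e', 2->'n', 1->'e', 0->'g'), giving 'cireneg'.

'cireneg'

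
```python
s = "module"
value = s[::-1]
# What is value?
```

s has length 6. The slice s[::-1] selects indices [5, 4, 3, 2, 1, 0] (5->'e', 4->'l', 3->'u', 2->'d', 1->'o', 0->'m'), giving 'eludom'.

'eludom'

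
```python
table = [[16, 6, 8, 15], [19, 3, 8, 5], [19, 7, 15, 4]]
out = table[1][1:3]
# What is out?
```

table[1] = [19, 3, 8, 5]. table[1] has length 4. The slice table[1][1:3] selects indices [1, 2] (1->3, 2->8), giving [3, 8].

[3, 8]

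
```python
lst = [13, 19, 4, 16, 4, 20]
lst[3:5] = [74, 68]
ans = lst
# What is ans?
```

lst starts as [13, 19, 4, 16, 4, 20] (length 6). The slice lst[3:5] covers indices [3, 4] with values [16, 4]. Replacing that slice with [74, 68] (same length) produces [13, 19, 4, 74, 68, 20].

[13, 19, 4, 74, 68, 20]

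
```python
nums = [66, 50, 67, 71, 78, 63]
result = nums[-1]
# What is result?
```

nums has length 6. Negative index -1 maps to positive index 6 + (-1) = 5. nums[5] = 63.

63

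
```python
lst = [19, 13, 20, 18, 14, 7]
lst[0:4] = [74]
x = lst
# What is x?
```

lst starts as [19, 13, 20, 18, 14, 7] (length 6). The slice lst[0:4] covers indices [0, 1, 2, 3] with values [19, 13, 20, 18]. Replacing that slice with [74] (different length) produces [74, 14, 7].

[74, 14, 7]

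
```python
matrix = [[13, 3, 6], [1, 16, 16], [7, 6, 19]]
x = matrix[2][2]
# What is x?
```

matrix[2] = [7, 6, 19]. Taking column 2 of that row yields 19.

19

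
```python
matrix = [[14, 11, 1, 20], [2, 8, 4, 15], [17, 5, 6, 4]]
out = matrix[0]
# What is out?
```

matrix has 3 rows. Row 0 is [14, 11, 1, 20].

[14, 11, 1, 20]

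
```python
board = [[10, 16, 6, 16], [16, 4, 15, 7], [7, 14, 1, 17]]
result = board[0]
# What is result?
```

board has 3 rows. Row 0 is [10, 16, 6, 16].

[10, 16, 6, 16]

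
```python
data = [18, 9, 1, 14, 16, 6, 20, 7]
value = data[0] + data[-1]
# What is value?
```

data has length 8. data[0] = 18.
data has length 8. Negative index -1 maps to positive index 8 + (-1) = 7. data[7] = 7.
Sum: 18 + 7 = 25.

25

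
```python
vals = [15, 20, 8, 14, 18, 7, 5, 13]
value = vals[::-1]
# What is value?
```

vals has length 8. The slice vals[::-1] selects indices [7, 6, 5, 4, 3, 2, 1, 0] (7->13, 6->5, 5->7, 4->18, 3->14, 2->8, 1->20, 0->15), giving [13, 5, 7, 18, 14, 8, 20, 15].

[13, 5, 7, 18, 14, 8, 20, 15]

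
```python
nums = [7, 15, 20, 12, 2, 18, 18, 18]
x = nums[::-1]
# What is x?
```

nums has length 8. The slice nums[::-1] selects indices [7, 6, 5, 4, 3, 2, 1, 0] (7->18, 6->18, 5->18, 4->2, 3->12, 2->20, 1->15, 0->7), giving [18, 18, 18, 2, 12, 20, 15, 7].

[18, 18, 18, 2, 12, 20, 15, 7]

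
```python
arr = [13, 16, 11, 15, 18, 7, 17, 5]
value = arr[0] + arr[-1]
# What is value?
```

arr has length 8. arr[0] = 13.
arr has length 8. Negative index -1 maps to positive index 8 + (-1) = 7. arr[7] = 5.
Sum: 13 + 5 = 18.

18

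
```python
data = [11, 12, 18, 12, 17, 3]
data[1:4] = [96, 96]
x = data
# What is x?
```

data starts as [11, 12, 18, 12, 17, 3] (length 6). The slice data[1:4] covers indices [1, 2, 3] with values [12, 18, 12]. Replacing that slice with [96, 96] (different length) produces [11, 96, 96, 17, 3].

[11, 96, 96, 17, 3]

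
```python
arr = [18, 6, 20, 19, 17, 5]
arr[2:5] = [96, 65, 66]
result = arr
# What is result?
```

arr starts as [18, 6, 20, 19, 17, 5] (length 6). The slice arr[2:5] covers indices [2, 3, 4] with values [20, 19, 17]. Replacing that slice with [96, 65, 66] (same length) produces [18, 6, 96, 65, 66, 5].

[18, 6, 96, 65, 66, 5]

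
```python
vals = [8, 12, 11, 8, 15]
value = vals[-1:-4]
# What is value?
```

vals has length 5. The slice vals[-1:-4] resolves to an empty index range, so the result is [].

[]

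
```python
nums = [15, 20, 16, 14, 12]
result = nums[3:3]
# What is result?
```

nums has length 5. The slice nums[3:3] resolves to an empty index range, so the result is [].

[]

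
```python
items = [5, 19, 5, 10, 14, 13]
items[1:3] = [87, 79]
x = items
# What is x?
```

items starts as [5, 19, 5, 10, 14, 13] (length 6). The slice items[1:3] covers indices [1, 2] with values [19, 5]. Replacing that slice with [87, 79] (same length) produces [5, 87, 79, 10, 14, 13].

[5, 87, 79, 10, 14, 13]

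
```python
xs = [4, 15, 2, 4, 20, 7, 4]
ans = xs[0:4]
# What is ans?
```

xs has length 7. The slice xs[0:4] selects indices [0, 1, 2, 3] (0->4, 1->15, 2->2, 3->4), giving [4, 15, 2, 4].

[4, 15, 2, 4]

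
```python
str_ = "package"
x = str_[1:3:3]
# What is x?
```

str_ has length 7. The slice str_[1:3:3] selects indices [1] (1->'a'), giving 'a'.

'a'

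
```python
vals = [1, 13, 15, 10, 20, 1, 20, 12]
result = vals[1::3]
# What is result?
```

vals has length 8. The slice vals[1::3] selects indices [1, 4, 7] (1->13, 4->20, 7->12), giving [13, 20, 12].

[13, 20, 12]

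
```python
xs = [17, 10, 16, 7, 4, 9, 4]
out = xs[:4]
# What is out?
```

xs has length 7. The slice xs[:4] selects indices [0, 1, 2, 3] (0->17, 1->10, 2->16, 3->7), giving [17, 10, 16, 7].

[17, 10, 16, 7]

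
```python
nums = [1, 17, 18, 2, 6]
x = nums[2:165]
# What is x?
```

nums has length 5. The slice nums[2:165] selects indices [2, 3, 4] (2->18, 3->2, 4->6), giving [18, 2, 6].

[18, 2, 6]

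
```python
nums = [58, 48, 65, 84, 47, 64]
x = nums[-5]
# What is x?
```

nums has length 6. Negative index -5 maps to positive index 6 + (-5) = 1. nums[1] = 48.

48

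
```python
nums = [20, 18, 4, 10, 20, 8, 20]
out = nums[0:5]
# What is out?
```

nums has length 7. The slice nums[0:5] selects indices [0, 1, 2, 3, 4] (0->20, 1->18, 2->4, 3->10, 4->20), giving [20, 18, 4, 10, 20].

[20, 18, 4, 10, 20]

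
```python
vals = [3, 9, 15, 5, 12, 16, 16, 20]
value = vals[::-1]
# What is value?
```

vals has length 8. The slice vals[::-1] selects indices [7, 6, 5, 4, 3, 2, 1, 0] (7->20, 6->16, 5->16, 4->12, 3->5, 2->15, 1->9, 0->3), giving [20, 16, 16, 12, 5, 15, 9, 3].

[20, 16, 16, 12, 5, 15, 9, 3]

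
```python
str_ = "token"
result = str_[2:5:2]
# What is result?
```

str_ has length 5. The slice str_[2:5:2] selects indices [2, 4] (2->'k', 4->'n'), giving 'kn'.

'kn'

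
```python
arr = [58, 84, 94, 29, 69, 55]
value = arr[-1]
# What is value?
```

arr has length 6. Negative index -1 maps to positive index 6 + (-1) = 5. arr[5] = 55.

55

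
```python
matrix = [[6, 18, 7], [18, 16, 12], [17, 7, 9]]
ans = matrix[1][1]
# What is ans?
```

matrix[1] = [18, 16, 12]. Taking column 1 of that row yields 16.

16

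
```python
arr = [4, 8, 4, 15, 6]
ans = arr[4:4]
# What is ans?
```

arr has length 5. The slice arr[4:4] resolves to an empty index range, so the result is [].

[]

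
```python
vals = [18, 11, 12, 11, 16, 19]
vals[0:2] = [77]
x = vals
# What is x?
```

vals starts as [18, 11, 12, 11, 16, 19] (length 6). The slice vals[0:2] covers indices [0, 1] with values [18, 11]. Replacing that slice with [77] (different length) produces [77, 12, 11, 16, 19].

[77, 12, 11, 16, 19]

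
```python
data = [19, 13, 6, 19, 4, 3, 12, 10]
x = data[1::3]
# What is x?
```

data has length 8. The slice data[1::3] selects indices [1, 4, 7] (1->13, 4->4, 7->10), giving [13, 4, 10].

[13, 4, 10]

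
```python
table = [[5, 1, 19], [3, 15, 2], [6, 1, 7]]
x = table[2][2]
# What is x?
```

table[2] = [6, 1, 7]. Taking column 2 of that row yields 7.

7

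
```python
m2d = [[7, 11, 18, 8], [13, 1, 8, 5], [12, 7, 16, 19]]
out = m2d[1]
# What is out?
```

m2d has 3 rows. Row 1 is [13, 1, 8, 5].

[13, 1, 8, 5]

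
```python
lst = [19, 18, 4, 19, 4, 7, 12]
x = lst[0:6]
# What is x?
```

lst has length 7. The slice lst[0:6] selects indices [0, 1, 2, 3, 4, 5] (0->19, 1->18, 2->4, 3->19, 4->4, 5->7), giving [19, 18, 4, 19, 4, 7].

[19, 18, 4, 19, 4, 7]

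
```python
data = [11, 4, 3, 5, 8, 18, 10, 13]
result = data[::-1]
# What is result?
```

data has length 8. The slice data[::-1] selects indices [7, 6, 5, 4, 3, 2, 1, 0] (7->13, 6->10, 5->18, 4->8, 3->5, 2->3, 1->4, 0->11), giving [13, 10, 18, 8, 5, 3, 4, 11].

[13, 10, 18, 8, 5, 3, 4, 11]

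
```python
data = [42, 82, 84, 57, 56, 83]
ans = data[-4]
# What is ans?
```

data has length 6. Negative index -4 maps to positive index 6 + (-4) = 2. data[2] = 84.

84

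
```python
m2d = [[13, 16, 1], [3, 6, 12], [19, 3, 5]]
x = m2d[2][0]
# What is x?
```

m2d[2] = [19, 3, 5]. Taking column 0 of that row yields 19.

19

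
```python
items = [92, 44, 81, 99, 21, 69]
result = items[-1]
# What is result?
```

items has length 6. Negative index -1 maps to positive index 6 + (-1) = 5. items[5] = 69.

69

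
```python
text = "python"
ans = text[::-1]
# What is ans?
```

text has length 6. The slice text[::-1] selects indices [5, 4, 3, 2, 1, 0] (5->'n', 4->'o', 3->'h', 2->'t', 1->'y', 0->'p'), giving 'nohtyp'.

'nohtyp'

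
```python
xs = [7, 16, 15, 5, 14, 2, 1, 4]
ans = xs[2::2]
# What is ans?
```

xs has length 8. The slice xs[2::2] selects indices [2, 4, 6] (2->15, 4->14, 6->1), giving [15, 14, 1].

[15, 14, 1]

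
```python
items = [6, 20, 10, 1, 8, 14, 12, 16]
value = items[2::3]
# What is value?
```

items has length 8. The slice items[2::3] selects indices [2, 5] (2->10, 5->14), giving [10, 14].

[10, 14]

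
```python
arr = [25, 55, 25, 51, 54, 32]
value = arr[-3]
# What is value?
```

arr has length 6. Negative index -3 maps to positive index 6 + (-3) = 3. arr[3] = 51.

51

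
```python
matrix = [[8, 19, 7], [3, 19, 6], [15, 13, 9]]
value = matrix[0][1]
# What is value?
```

matrix[0] = [8, 19, 7]. Taking column 1 of that row yields 19.

19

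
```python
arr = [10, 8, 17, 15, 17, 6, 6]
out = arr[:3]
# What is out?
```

arr has length 7. The slice arr[:3] selects indices [0, 1, 2] (0->10, 1->8, 2->17), giving [10, 8, 17].

[10, 8, 17]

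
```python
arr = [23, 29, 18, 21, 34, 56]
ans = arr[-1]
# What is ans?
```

arr has length 6. Negative index -1 maps to positive index 6 + (-1) = 5. arr[5] = 56.

56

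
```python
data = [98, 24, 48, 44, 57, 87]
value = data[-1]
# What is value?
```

data has length 6. Negative index -1 maps to positive index 6 + (-1) = 5. data[5] = 87.

87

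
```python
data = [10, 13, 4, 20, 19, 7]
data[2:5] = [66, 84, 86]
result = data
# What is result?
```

data starts as [10, 13, 4, 20, 19, 7] (length 6). The slice data[2:5] covers indices [2, 3, 4] with values [4, 20, 19]. Replacing that slice with [66, 84, 86] (same length) produces [10, 13, 66, 84, 86, 7].

[10, 13, 66, 84, 86, 7]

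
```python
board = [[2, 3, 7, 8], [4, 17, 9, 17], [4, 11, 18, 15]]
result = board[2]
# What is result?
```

board has 3 rows. Row 2 is [4, 11, 18, 15].

[4, 11, 18, 15]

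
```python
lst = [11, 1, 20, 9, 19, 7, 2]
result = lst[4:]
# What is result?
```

lst has length 7. The slice lst[4:] selects indices [4, 5, 6] (4->19, 5->7, 6->2), giving [19, 7, 2].

[19, 7, 2]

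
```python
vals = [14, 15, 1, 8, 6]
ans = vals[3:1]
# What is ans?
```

vals has length 5. The slice vals[3:1] resolves to an empty index range, so the result is [].

[]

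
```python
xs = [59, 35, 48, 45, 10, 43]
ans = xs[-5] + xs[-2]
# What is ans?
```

xs has length 6. Negative index -5 maps to positive index 6 + (-5) = 1. xs[1] = 35.
xs has length 6. Negative index -2 maps to positive index 6 + (-2) = 4. xs[4] = 10.
Sum: 35 + 10 = 45.

45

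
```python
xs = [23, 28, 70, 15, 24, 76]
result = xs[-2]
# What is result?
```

xs has length 6. Negative index -2 maps to positive index 6 + (-2) = 4. xs[4] = 24.

24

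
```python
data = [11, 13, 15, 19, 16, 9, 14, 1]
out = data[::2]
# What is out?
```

data has length 8. The slice data[::2] selects indices [0, 2, 4, 6] (0->11, 2->15, 4->16, 6->14), giving [11, 15, 16, 14].

[11, 15, 16, 14]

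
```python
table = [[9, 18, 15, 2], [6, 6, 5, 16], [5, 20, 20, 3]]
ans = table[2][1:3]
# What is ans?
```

table[2] = [5, 20, 20, 3]. table[2] has length 4. The slice table[2][1:3] selects indices [1, 2] (1->20, 2->20), giving [20, 20].

[20, 20]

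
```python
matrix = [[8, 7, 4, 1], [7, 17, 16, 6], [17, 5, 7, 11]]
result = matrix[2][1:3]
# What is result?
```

matrix[2] = [17, 5, 7, 11]. matrix[2] has length 4. The slice matrix[2][1:3] selects indices [1, 2] (1->5, 2->7), giving [5, 7].

[5, 7]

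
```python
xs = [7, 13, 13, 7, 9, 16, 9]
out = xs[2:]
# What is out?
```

xs has length 7. The slice xs[2:] selects indices [2, 3, 4, 5, 6] (2->13, 3->7, 4->9, 5->16, 6->9), giving [13, 7, 9, 16, 9].

[13, 7, 9, 16, 9]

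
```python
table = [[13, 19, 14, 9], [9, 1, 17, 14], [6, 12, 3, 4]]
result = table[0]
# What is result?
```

table has 3 rows. Row 0 is [13, 19, 14, 9].

[13, 19, 14, 9]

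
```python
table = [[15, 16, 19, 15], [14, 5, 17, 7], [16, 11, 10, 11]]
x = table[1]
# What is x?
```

table has 3 rows. Row 1 is [14, 5, 17, 7].

[14, 5, 17, 7]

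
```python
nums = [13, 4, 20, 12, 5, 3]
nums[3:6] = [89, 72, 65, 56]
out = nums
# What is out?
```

nums starts as [13, 4, 20, 12, 5, 3] (length 6). The slice nums[3:6] covers indices [3, 4, 5] with values [12, 5, 3]. Replacing that slice with [89, 72, 65, 56] (different length) produces [13, 4, 20, 89, 72, 65, 56].

[13, 4, 20, 89, 72, 65, 56]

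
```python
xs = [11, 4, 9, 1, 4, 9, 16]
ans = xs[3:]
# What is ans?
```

xs has length 7. The slice xs[3:] selects indices [3, 4, 5, 6] (3->1, 4->4, 5->9, 6->16), giving [1, 4, 9, 16].

[1, 4, 9, 16]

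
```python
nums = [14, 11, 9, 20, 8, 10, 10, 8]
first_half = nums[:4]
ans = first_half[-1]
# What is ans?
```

nums has length 8. The slice nums[:4] selects indices [0, 1, 2, 3] (0->14, 1->11, 2->9, 3->20), giving [14, 11, 9, 20]. So first_half = [14, 11, 9, 20]. Then first_half[-1] = 20.

20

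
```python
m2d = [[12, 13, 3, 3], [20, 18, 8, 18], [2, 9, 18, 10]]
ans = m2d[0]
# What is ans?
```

m2d has 3 rows. Row 0 is [12, 13, 3, 3].

[12, 13, 3, 3]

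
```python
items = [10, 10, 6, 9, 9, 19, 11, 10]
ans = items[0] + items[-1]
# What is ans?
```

items has length 8. items[0] = 10.
items has length 8. Negative index -1 maps to positive index 8 + (-1) = 7. items[7] = 10.
Sum: 10 + 10 = 20.

20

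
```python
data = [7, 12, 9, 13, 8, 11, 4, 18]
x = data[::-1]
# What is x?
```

data has length 8. The slice data[::-1] selects indices [7, 6, 5, 4, 3, 2, 1, 0] (7->18, 6->4, 5->11, 4->8, 3->13, 2->9, 1->12, 0->7), giving [18, 4, 11, 8, 13, 9, 12, 7].

[18, 4, 11, 8, 13, 9, 12, 7]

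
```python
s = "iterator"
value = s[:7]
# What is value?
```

s has length 8. The slice s[:7] selects indices [0, 1, 2, 3, 4, 5, 6] (0->'i', 1->'t', 2->'e', 3->'r', 4->'a', 5->'t', 6->'o'), giving 'iterato'.

'iterato'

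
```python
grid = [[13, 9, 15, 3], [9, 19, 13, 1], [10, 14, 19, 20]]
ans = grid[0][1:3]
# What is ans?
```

grid[0] = [13, 9, 15, 3]. grid[0] has length 4. The slice grid[0][1:3] selects indices [1, 2] (1->9, 2->15), giving [9, 15].

[9, 15]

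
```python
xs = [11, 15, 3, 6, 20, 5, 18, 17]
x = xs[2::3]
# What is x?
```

xs has length 8. The slice xs[2::3] selects indices [2, 5] (2->3, 5->5), giving [3, 5].

[3, 5]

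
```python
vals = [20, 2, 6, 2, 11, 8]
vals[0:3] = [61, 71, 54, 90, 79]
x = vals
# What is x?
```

vals starts as [20, 2, 6, 2, 11, 8] (length 6). The slice vals[0:3] covers indices [0, 1, 2] with values [20, 2, 6]. Replacing that slice with [61, 71, 54, 90, 79] (different length) produces [61, 71, 54, 90, 79, 2, 11, 8].

[61, 71, 54, 90, 79, 2, 11, 8]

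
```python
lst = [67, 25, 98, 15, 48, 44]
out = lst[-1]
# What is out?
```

lst has length 6. Negative index -1 maps to positive index 6 + (-1) = 5. lst[5] = 44.

44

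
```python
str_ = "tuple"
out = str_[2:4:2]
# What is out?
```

str_ has length 5. The slice str_[2:4:2] selects indices [2] (2->'p'), giving 'p'.

'p'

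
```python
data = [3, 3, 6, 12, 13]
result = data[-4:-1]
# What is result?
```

data has length 5. The slice data[-4:-1] selects indices [1, 2, 3] (1->3, 2->6, 3->12), giving [3, 6, 12].

[3, 6, 12]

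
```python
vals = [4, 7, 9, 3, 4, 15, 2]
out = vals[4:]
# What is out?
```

vals has length 7. The slice vals[4:] selects indices [4, 5, 6] (4->4, 5->15, 6->2), giving [4, 15, 2].

[4, 15, 2]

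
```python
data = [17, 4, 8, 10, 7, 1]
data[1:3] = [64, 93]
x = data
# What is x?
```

data starts as [17, 4, 8, 10, 7, 1] (length 6). The slice data[1:3] covers indices [1, 2] with values [4, 8]. Replacing that slice with [64, 93] (same length) produces [17, 64, 93, 10, 7, 1].

[17, 64, 93, 10, 7, 1]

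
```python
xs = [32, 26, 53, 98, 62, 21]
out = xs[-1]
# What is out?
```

xs has length 6. Negative index -1 maps to positive index 6 + (-1) = 5. xs[5] = 21.

21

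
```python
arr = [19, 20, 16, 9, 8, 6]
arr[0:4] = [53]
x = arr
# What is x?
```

arr starts as [19, 20, 16, 9, 8, 6] (length 6). The slice arr[0:4] covers indices [0, 1, 2, 3] with values [19, 20, 16, 9]. Replacing that slice with [53] (different length) produces [53, 8, 6].

[53, 8, 6]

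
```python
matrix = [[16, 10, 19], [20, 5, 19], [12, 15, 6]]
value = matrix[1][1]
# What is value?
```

matrix[1] = [20, 5, 19]. Taking column 1 of that row yields 5.

5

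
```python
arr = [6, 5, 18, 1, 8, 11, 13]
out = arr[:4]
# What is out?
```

arr has length 7. The slice arr[:4] selects indices [0, 1, 2, 3] (0->6, 1->5, 2->18, 3->1), giving [6, 5, 18, 1].

[6, 5, 18, 1]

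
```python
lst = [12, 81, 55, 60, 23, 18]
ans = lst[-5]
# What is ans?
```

lst has length 6. Negative index -5 maps to positive index 6 + (-5) = 1. lst[1] = 81.

81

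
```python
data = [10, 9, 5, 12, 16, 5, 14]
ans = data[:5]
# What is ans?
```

data has length 7. The slice data[:5] selects indices [0, 1, 2, 3, 4] (0->10, 1->9, 2->5, 3->12, 4->16), giving [10, 9, 5, 12, 16].

[10, 9, 5, 12, 16]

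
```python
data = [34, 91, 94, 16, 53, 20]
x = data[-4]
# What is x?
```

data has length 6. Negative index -4 maps to positive index 6 + (-4) = 2. data[2] = 94.

94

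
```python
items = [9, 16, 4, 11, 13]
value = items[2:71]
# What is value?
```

items has length 5. The slice items[2:71] selects indices [2, 3, 4] (2->4, 3->11, 4->13), giving [4, 11, 13].

[4, 11, 13]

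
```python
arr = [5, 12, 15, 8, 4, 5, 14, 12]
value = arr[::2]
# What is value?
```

arr has length 8. The slice arr[::2] selects indices [0, 2, 4, 6] (0->5, 2->15, 4->4, 6->14), giving [5, 15, 4, 14].

[5, 15, 4, 14]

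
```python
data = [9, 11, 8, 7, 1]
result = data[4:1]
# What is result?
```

data has length 5. The slice data[4:1] resolves to an empty index range, so the result is [].

[]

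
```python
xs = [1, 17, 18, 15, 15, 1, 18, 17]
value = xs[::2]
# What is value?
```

xs has length 8. The slice xs[::2] selects indices [0, 2, 4, 6] (0->1, 2->18, 4->15, 6->18), giving [1, 18, 15, 18].

[1, 18, 15, 18]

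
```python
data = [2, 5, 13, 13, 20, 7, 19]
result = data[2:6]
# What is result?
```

data has length 7. The slice data[2:6] selects indices [2, 3, 4, 5] (2->13, 3->13, 4->20, 5->7), giving [13, 13, 20, 7].

[13, 13, 20, 7]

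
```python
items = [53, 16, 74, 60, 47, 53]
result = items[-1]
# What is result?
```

items has length 6. Negative index -1 maps to positive index 6 + (-1) = 5. items[5] = 53.

53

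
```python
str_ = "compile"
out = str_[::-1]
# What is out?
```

str_ has length 7. The slice str_[::-1] selects indices [6, 5, 4, 3, 2, 1, 0] (6->'e', 5->'l', 4->'i', 3->'p', 2->'m', 1->'o', 0->'c'), giving 'elipmoc'.

'elipmoc'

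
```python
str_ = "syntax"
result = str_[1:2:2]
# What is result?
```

str_ has length 6. The slice str_[1:2:2] selects indices [1] (1->'y'), giving 'y'.

'y'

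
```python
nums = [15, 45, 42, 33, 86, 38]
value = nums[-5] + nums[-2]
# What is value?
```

nums has length 6. Negative index -5 maps to positive index 6 + (-5) = 1. nums[1] = 45.
nums has length 6. Negative index -2 maps to positive index 6 + (-2) = 4. nums[4] = 86.
Sum: 45 + 86 = 131.

131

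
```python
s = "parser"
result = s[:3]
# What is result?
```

s has length 6. The slice s[:3] selects indices [0, 1, 2] (0->'p', 1->'a', 2->'r'), giving 'par'.

'par'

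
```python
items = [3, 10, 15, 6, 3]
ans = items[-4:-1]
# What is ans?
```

items has length 5. The slice items[-4:-1] selects indices [1, 2, 3] (1->10, 2->15, 3->6), giving [10, 15, 6].

[10, 15, 6]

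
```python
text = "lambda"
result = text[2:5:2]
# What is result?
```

text has length 6. The slice text[2:5:2] selects indices [2, 4] (2->'m', 4->'d'), giving 'md'.

'md'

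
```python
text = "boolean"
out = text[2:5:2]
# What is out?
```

text has length 7. The slice text[2:5:2] selects indices [2, 4] (2->'o', 4->'e'), giving 'oe'.

'oe'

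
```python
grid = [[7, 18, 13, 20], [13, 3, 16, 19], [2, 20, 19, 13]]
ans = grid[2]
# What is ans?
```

grid has 3 rows. Row 2 is [2, 20, 19, 13].

[2, 20, 19, 13]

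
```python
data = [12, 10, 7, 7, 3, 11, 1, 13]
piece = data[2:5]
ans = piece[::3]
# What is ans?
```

data has length 8. The slice data[2:5] selects indices [2, 3, 4] (2->7, 3->7, 4->3), giving [7, 7, 3]. So piece = [7, 7, 3]. piece has length 3. The slice piece[::3] selects indices [0] (0->7), giving [7].

[7]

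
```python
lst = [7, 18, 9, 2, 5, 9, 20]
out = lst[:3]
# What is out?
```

lst has length 7. The slice lst[:3] selects indices [0, 1, 2] (0->7, 1->18, 2->9), giving [7, 18, 9].

[7, 18, 9]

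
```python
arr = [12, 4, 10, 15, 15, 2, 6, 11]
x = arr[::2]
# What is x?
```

arr has length 8. The slice arr[::2] selects indices [0, 2, 4, 6] (0->12, 2->10, 4->15, 6->6), giving [12, 10, 15, 6].

[12, 10, 15, 6]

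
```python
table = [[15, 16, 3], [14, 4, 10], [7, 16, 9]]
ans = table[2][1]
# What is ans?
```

table[2] = [7, 16, 9]. Taking column 1 of that row yields 16.

16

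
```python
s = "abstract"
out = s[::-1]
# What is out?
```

s has length 8. The slice s[::-1] selects indices [7, 6, 5, 4, 3, 2, 1, 0] (7->'t', 6->'c', 5->'a', 4->'r', 3->'t', 2->'s', 1->'b', 0->'a'), giving 'tcartsba'.

'tcartsba'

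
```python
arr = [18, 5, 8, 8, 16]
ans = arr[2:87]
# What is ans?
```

arr has length 5. The slice arr[2:87] selects indices [2, 3, 4] (2->8, 3->8, 4->16), giving [8, 8, 16].

[8, 8, 16]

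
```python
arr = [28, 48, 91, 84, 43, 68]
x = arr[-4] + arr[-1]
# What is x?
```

arr has length 6. Negative index -4 maps to positive index 6 + (-4) = 2. arr[2] = 91.
arr has length 6. Negative index -1 maps to positive index 6 + (-1) = 5. arr[5] = 68.
Sum: 91 + 68 = 159.

159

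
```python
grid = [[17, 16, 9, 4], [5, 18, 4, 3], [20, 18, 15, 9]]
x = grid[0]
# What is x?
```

grid has 3 rows. Row 0 is [17, 16, 9, 4].

[17, 16, 9, 4]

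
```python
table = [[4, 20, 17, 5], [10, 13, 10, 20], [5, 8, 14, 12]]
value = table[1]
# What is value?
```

table has 3 rows. Row 1 is [10, 13, 10, 20].

[10, 13, 10, 20]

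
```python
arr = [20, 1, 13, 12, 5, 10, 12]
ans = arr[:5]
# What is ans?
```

arr has length 7. The slice arr[:5] selects indices [0, 1, 2, 3, 4] (0->20, 1->1, 2->13, 3->12, 4->5), giving [20, 1, 13, 12, 5].

[20, 1, 13, 12, 5]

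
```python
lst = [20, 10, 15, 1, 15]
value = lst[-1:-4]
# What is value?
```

lst has length 5. The slice lst[-1:-4] resolves to an empty index range, so the result is [].

[]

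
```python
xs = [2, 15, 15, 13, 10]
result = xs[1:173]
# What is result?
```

xs has length 5. The slice xs[1:173] selects indices [1, 2, 3, 4] (1->15, 2->15, 3->13, 4->10), giving [15, 15, 13, 10].

[15, 15, 13, 10]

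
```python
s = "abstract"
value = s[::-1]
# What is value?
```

s has length 8. The slice s[::-1] selects indices [7, 6, 5, 4, 3, 2, 1, 0] (7->'t', 6->'c', 5->'a', 4->'r', 3->'t', 2->'s', 1->'b', 0->'a'), giving 'tcartsba'.

'tcartsba'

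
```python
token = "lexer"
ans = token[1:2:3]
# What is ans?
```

token has length 5. The slice token[1:2:3] selects indices [1] (1->'e'), giving 'e'.

'e'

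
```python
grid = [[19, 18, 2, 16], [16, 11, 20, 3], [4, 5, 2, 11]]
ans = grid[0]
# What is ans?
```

grid has 3 rows. Row 0 is [19, 18, 2, 16].

[19, 18, 2, 16]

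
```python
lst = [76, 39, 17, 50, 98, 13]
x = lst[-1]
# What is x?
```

lst has length 6. Negative index -1 maps to positive index 6 + (-1) = 5. lst[5] = 13.

13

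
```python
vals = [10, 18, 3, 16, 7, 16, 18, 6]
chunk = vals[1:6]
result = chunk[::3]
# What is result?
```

vals has length 8. The slice vals[1:6] selects indices [1, 2, 3, 4, 5] (1->18, 2->3, 3->16, 4->7, 5->16), giving [18, 3, 16, 7, 16]. So chunk = [18, 3, 16, 7, 16]. chunk has length 5. The slice chunk[::3] selects indices [0, 3] (0->18, 3->7), giving [18, 7].

[18, 7]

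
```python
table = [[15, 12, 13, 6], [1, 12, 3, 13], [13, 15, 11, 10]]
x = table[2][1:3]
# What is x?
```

table[2] = [13, 15, 11, 10]. table[2] has length 4. The slice table[2][1:3] selects indices [1, 2] (1->15, 2->11), giving [15, 11].

[15, 11]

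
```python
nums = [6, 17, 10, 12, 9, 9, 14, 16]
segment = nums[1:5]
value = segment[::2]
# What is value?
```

nums has length 8. The slice nums[1:5] selects indices [1, 2, 3, 4] (1->17, 2->10, 3->12, 4->9), giving [17, 10, 12, 9]. So segment = [17, 10, 12, 9]. segment has length 4. The slice segment[::2] selects indices [0, 2] (0->17, 2->12), giving [17, 12].

[17, 12]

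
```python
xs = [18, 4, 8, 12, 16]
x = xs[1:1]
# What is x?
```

xs has length 5. The slice xs[1:1] resolves to an empty index range, so the result is [].

[]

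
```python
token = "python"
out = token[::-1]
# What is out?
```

token has length 6. The slice token[::-1] selects indices [5, 4, 3, 2, 1, 0] (5->'n', 4->'o', 3->'h', 2->'t', 1->'y', 0->'p'), giving 'nohtyp'.

'nohtyp'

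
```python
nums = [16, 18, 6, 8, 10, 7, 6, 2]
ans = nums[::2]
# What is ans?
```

nums has length 8. The slice nums[::2] selects indices [0, 2, 4, 6] (0->16, 2->6, 4->10, 6->6), giving [16, 6, 10, 6].

[16, 6, 10, 6]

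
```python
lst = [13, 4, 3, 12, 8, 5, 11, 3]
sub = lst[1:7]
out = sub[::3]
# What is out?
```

lst has length 8. The slice lst[1:7] selects indices [1, 2, 3, 4, 5, 6] (1->4, 2->3, 3->12, 4->8, 5->5, 6->11), giving [4, 3, 12, 8, 5, 11]. So sub = [4, 3, 12, 8, 5, 11]. sub has length 6. The slice sub[::3] selects indices [0, 3] (0->4, 3->8), giving [4, 8].

[4, 8]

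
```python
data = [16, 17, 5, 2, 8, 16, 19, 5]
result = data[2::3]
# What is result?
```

data has length 8. The slice data[2::3] selects indices [2, 5] (2->5, 5->16), giving [5, 16].

[5, 16]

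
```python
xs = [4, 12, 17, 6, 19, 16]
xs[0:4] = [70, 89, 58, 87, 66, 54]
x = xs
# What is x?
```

xs starts as [4, 12, 17, 6, 19, 16] (length 6). The slice xs[0:4] covers indices [0, 1, 2, 3] with values [4, 12, 17, 6]. Replacing that slice with [70, 89, 58, 87, 66, 54] (different length) produces [70, 89, 58, 87, 66, 54, 19, 16].

[70, 89, 58, 87, 66, 54, 19, 16]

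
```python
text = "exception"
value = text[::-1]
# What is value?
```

text has length 9. The slice text[::-1] selects indices [8, 7, 6, 5, 4, 3, 2, 1, 0] (8->'n', 7->'o', 6->'i', 5->'t', 4->'p', 3->'e', 2->'c', 1->'x', 0->'e'), giving 'noitpecxe'.

'noitpecxe'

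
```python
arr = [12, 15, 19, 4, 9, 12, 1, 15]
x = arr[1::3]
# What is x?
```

arr has length 8. The slice arr[1::3] selects indices [1, 4, 7] (1->15, 4->9, 7->15), giving [15, 9, 15].

[15, 9, 15]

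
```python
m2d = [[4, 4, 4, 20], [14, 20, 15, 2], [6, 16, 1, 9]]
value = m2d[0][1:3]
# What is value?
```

m2d[0] = [4, 4, 4, 20]. m2d[0] has length 4. The slice m2d[0][1:3] selects indices [1, 2] (1->4, 2->4), giving [4, 4].

[4, 4]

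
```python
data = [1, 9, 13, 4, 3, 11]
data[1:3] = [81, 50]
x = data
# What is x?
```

data starts as [1, 9, 13, 4, 3, 11] (length 6). The slice data[1:3] covers indices [1, 2] with values [9, 13]. Replacing that slice with [81, 50] (same length) produces [1, 81, 50, 4, 3, 11].

[1, 81, 50, 4, 3, 11]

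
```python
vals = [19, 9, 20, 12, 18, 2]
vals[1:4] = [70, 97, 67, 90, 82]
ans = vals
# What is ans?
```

vals starts as [19, 9, 20, 12, 18, 2] (length 6). The slice vals[1:4] covers indices [1, 2, 3] with values [9, 20, 12]. Replacing that slice with [70, 97, 67, 90, 82] (different length) produces [19, 70, 97, 67, 90, 82, 18, 2].

[19, 70, 97, 67, 90, 82, 18, 2]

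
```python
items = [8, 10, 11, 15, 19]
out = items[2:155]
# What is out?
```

items has length 5. The slice items[2:155] selects indices [2, 3, 4] (2->11, 3->15, 4->19), giving [11, 15, 19].

[11, 15, 19]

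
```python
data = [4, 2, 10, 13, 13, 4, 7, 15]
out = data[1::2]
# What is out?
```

data has length 8. The slice data[1::2] selects indices [1, 3, 5, 7] (1->2, 3->13, 5->4, 7->15), giving [2, 13, 4, 15].

[2, 13, 4, 15]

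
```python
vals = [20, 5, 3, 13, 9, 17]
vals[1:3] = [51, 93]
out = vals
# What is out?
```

vals starts as [20, 5, 3, 13, 9, 17] (length 6). The slice vals[1:3] covers indices [1, 2] with values [5, 3]. Replacing that slice with [51, 93] (same length) produces [20, 51, 93, 13, 9, 17].

[20, 51, 93, 13, 9, 17]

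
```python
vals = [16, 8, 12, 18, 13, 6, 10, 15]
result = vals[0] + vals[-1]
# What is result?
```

vals has length 8. vals[0] = 16.
vals has length 8. Negative index -1 maps to positive index 8 + (-1) = 7. vals[7] = 15.
Sum: 16 + 15 = 31.

31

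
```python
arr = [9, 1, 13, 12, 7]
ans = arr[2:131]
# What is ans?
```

arr has length 5. The slice arr[2:131] selects indices [2, 3, 4] (2->13, 3->12, 4->7), giving [13, 12, 7].

[13, 12, 7]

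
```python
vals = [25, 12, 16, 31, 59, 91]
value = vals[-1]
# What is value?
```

vals has length 6. Negative index -1 maps to positive index 6 + (-1) = 5. vals[5] = 91.

91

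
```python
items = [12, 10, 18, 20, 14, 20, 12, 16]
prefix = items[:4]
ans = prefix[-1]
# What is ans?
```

items has length 8. The slice items[:4] selects indices [0, 1, 2, 3] (0->12, 1->10, 2->18, 3->20), giving [12, 10, 18, 20]. So prefix = [12, 10, 18, 20]. Then prefix[-1] = 20.

20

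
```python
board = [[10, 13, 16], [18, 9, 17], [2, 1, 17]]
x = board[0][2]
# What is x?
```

board[0] = [10, 13, 16]. Taking column 2 of that row yields 16.

16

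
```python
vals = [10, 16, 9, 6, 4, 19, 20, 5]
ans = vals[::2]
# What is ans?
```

vals has length 8. The slice vals[::2] selects indices [0, 2, 4, 6] (0->10, 2->9, 4->4, 6->20), giving [10, 9, 4, 20].

[10, 9, 4, 20]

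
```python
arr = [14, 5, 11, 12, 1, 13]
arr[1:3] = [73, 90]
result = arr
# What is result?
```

arr starts as [14, 5, 11, 12, 1, 13] (length 6). The slice arr[1:3] covers indices [1, 2] with values [5, 11]. Replacing that slice with [73, 90] (same length) produces [14, 73, 90, 12, 1, 13].

[14, 73, 90, 12, 1, 13]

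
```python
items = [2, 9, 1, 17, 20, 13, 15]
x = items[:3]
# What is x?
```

items has length 7. The slice items[:3] selects indices [0, 1, 2] (0->2, 1->9, 2->1), giving [2, 9, 1].

[2, 9, 1]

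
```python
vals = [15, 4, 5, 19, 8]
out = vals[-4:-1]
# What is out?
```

vals has length 5. The slice vals[-4:-1] selects indices [1, 2, 3] (1->4, 2->5, 3->19), giving [4, 5, 19].

[4, 5, 19]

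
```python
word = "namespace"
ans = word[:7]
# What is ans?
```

word has length 9. The slice word[:7] selects indices [0, 1, 2, 3, 4, 5, 6] (0->'n', 1->'a', 2->'m', 3->'e', 4->'s', 5->'p', 6->'a'), giving 'namespa'.

'namespa'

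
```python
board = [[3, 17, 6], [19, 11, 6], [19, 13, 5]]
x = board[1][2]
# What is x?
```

board[1] = [19, 11, 6]. Taking column 2 of that row yields 6.

6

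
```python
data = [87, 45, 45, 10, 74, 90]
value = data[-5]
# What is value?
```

data has length 6. Negative index -5 maps to positive index 6 + (-5) = 1. data[1] = 45.

45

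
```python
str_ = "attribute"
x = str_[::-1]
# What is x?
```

str_ has length 9. The slice str_[::-1] selects indices [8, 7, 6, 5, 4, 3, 2, 1, 0] (8->'e', 7->'t', 6->'u', 5->'b', 4->'i', 3->'r', 2->'t', 1->'t', 0->'a'), giving 'etubirtta'.

'etubirtta'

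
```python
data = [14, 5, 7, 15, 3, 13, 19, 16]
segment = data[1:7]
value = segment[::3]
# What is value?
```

data has length 8. The slice data[1:7] selects indices [1, 2, 3, 4, 5, 6] (1->5, 2->7, 3->15, 4->3, 5->13, 6->19), giving [5, 7, 15, 3, 13, 19]. So segment = [5, 7, 15, 3, 13, 19]. segment has length 6. The slice segment[::3] selects indices [0, 3] (0->5, 3->3), giving [5, 3].

[5, 3]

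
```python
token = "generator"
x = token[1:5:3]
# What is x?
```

token has length 9. The slice token[1:5:3] selects indices [1, 4] (1->'e', 4->'r'), giving 'er'.

'er'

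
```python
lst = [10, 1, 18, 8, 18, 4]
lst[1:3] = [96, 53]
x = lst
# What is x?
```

lst starts as [10, 1, 18, 8, 18, 4] (length 6). The slice lst[1:3] covers indices [1, 2] with values [1, 18]. Replacing that slice with [96, 53] (same length) produces [10, 96, 53, 8, 18, 4].

[10, 96, 53, 8, 18, 4]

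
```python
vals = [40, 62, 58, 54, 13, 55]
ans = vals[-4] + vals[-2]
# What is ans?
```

vals has length 6. Negative index -4 maps to positive index 6 + (-4) = 2. vals[2] = 58.
vals has length 6. Negative index -2 maps to positive index 6 + (-2) = 4. vals[4] = 13.
Sum: 58 + 13 = 71.

71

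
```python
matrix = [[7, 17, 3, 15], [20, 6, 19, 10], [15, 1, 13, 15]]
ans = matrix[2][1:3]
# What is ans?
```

matrix[2] = [15, 1, 13, 15]. matrix[2] has length 4. The slice matrix[2][1:3] selects indices [1, 2] (1->1, 2->13), giving [1, 13].

[1, 13]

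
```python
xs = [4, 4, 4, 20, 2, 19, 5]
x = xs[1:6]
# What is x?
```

xs has length 7. The slice xs[1:6] selects indices [1, 2, 3, 4, 5] (1->4, 2->4, 3->20, 4->2, 5->19), giving [4, 4, 20, 2, 19].

[4, 4, 20, 2, 19]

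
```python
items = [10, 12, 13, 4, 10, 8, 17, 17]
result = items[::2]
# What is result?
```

items has length 8. The slice items[::2] selects indices [0, 2, 4, 6] (0->10, 2->13, 4->10, 6->17), giving [10, 13, 10, 17].

[10, 13, 10, 17]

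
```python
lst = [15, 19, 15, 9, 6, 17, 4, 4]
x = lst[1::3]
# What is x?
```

lst has length 8. The slice lst[1::3] selects indices [1, 4, 7] (1->19, 4->6, 7->4), giving [19, 6, 4].

[19, 6, 4]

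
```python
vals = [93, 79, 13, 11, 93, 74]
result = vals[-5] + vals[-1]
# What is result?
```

vals has length 6. Negative index -5 maps to positive index 6 + (-5) = 1. vals[1] = 79.
vals has length 6. Negative index -1 maps to positive index 6 + (-1) = 5. vals[5] = 74.
Sum: 79 + 74 = 153.

153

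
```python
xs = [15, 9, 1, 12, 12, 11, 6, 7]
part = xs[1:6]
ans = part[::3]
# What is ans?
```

xs has length 8. The slice xs[1:6] selects indices [1, 2, 3, 4, 5] (1->9, 2->1, 3->12, 4->12, 5->11), giving [9, 1, 12, 12, 11]. So part = [9, 1, 12, 12, 11]. part has length 5. The slice part[::3] selects indices [0, 3] (0->9, 3->12), giving [9, 12].

[9, 12]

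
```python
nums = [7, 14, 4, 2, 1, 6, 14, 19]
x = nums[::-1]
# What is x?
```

nums has length 8. The slice nums[::-1] selects indices [7, 6, 5, 4, 3, 2, 1, 0] (7->19, 6->14, 5->6, 4->1, 3->2, 2->4, 1->14, 0->7), giving [19, 14, 6, 1, 2, 4, 14, 7].

[19, 14, 6, 1, 2, 4, 14, 7]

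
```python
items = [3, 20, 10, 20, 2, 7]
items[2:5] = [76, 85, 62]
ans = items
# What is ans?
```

items starts as [3, 20, 10, 20, 2, 7] (length 6). The slice items[2:5] covers indices [2, 3, 4] with values [10, 20, 2]. Replacing that slice with [76, 85, 62] (same length) produces [3, 20, 76, 85, 62, 7].

[3, 20, 76, 85, 62, 7]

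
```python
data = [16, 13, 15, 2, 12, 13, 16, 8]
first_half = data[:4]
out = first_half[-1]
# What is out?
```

data has length 8. The slice data[:4] selects indices [0, 1, 2, 3] (0->16, 1->13, 2->15, 3->2), giving [16, 13, 15, 2]. So first_half = [16, 13, 15, 2]. Then first_half[-1] = 2.

2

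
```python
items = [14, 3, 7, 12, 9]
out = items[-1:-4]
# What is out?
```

items has length 5. The slice items[-1:-4] resolves to an empty index range, so the result is [].

[]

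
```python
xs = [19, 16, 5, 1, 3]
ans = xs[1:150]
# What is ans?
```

xs has length 5. The slice xs[1:150] selects indices [1, 2, 3, 4] (1->16, 2->5, 3->1, 4->3), giving [16, 5, 1, 3].

[16, 5, 1, 3]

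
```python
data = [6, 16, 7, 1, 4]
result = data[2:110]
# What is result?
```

data has length 5. The slice data[2:110] selects indices [2, 3, 4] (2->7, 3->1, 4->4), giving [7, 1, 4].

[7, 1, 4]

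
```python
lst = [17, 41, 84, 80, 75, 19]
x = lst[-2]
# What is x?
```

lst has length 6. Negative index -2 maps to positive index 6 + (-2) = 4. lst[4] = 75.

75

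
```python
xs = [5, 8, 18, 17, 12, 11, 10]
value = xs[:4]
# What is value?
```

xs has length 7. The slice xs[:4] selects indices [0, 1, 2, 3] (0->5, 1->8, 2->18, 3->17), giving [5, 8, 18, 17].

[5, 8, 18, 17]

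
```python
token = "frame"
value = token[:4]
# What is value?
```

token has length 5. The slice token[:4] selects indices [0, 1, 2, 3] (0->'f', 1->'r', 2->'a', 3->'m'), giving 'fram'.

'fram'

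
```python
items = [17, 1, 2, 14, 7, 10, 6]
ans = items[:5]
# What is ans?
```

items has length 7. The slice items[:5] selects indices [0, 1, 2, 3, 4] (0->17, 1->1, 2->2, 3->14, 4->7), giving [17, 1, 2, 14, 7].

[17, 1, 2, 14, 7]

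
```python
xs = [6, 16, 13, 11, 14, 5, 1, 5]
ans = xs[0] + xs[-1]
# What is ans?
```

xs has length 8. xs[0] = 6.
xs has length 8. Negative index -1 maps to positive index 8 + (-1) = 7. xs[7] = 5.
Sum: 6 + 5 = 11.

11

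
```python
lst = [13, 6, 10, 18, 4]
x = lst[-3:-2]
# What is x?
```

lst has length 5. The slice lst[-3:-2] selects indices [2] (2->10), giving [10].

[10]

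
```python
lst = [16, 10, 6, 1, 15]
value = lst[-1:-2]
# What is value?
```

lst has length 5. The slice lst[-1:-2] resolves to an empty index range, so the result is [].

[]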